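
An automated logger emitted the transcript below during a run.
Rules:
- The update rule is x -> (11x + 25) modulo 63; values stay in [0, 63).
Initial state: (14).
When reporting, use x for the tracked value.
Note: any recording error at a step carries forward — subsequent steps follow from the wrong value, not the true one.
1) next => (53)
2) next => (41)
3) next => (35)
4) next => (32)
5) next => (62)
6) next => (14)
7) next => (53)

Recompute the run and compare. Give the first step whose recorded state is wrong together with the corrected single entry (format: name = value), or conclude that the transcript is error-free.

no error

step 1: x = (11*14 + 25) mod 63 = 53 -> confirmed correct
step 2: x = (11*53 + 25) mod 63 = 41 -> confirmed correct
step 3: x = (11*41 + 25) mod 63 = 35 -> matches
step 4: x = (11*35 + 25) mod 63 = 32 -> checks out
step 5: x = (11*32 + 25) mod 63 = 62 -> matches
step 6: x = (11*62 + 25) mod 63 = 14 -> no discrepancy
step 7: x = (11*14 + 25) mod 63 = 53 -> exactly as logged
Every step is consistent.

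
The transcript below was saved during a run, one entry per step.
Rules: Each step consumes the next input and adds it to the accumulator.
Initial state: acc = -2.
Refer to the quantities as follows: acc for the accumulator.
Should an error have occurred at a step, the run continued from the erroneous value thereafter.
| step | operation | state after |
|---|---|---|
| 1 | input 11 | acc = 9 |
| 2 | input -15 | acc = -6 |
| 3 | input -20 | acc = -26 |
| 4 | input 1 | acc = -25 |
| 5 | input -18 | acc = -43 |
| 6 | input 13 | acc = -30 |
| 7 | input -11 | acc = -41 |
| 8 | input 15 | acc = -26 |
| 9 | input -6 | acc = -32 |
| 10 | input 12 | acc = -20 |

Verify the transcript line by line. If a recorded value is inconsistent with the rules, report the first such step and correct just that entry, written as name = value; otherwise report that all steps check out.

no error

Recomputing the run from the initial state:
step 1: acc = 9
step 2: acc = -6
step 3: acc = -26
step 4: acc = -25
step 5: acc = -43
step 6: acc = -30
step 7: acc = -41
step 8: acc = -26
step 9: acc = -32
step 10: acc = -20
This matches the transcript at every step.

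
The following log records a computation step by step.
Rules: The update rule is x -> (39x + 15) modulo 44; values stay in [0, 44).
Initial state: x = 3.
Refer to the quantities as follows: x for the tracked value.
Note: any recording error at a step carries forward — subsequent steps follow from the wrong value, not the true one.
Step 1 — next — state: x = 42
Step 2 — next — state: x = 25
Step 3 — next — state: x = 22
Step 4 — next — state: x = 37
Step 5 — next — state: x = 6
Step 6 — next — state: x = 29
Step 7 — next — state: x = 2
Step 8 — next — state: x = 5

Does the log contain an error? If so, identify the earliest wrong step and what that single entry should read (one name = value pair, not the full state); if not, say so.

Step 1: x = (39*3 + 15) mod 44 = 0 — a discrepancy with the log.
Conclusion: step 1 carries the first error; the entry should be x = 0.

step 1, x = 0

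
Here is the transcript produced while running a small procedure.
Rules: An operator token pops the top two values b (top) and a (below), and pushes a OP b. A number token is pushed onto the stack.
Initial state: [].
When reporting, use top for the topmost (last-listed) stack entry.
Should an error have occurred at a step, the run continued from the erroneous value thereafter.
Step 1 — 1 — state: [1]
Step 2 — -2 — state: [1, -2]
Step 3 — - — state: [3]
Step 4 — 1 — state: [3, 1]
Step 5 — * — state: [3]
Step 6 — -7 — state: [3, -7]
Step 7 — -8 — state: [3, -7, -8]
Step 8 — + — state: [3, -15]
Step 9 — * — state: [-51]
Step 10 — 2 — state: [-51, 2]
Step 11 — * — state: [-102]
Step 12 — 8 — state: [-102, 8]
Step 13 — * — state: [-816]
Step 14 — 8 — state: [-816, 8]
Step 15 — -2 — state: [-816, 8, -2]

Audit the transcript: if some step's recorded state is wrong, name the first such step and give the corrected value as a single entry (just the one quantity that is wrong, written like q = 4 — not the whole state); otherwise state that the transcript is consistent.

Recomputing the run from the initial state:
step 1: [1]
step 2: [1, -2]
step 3: [3]
step 4: [3, 1]
step 5: [3]
step 6: [3, -7]
step 7: [3, -7, -8]
step 8: [3, -15]
step 9: [-45]
step 10: [-45, 2]
step 11: [-90]
step 12: [-90, 8]
step 13: [-720]
step 14: [-720, 8]
step 15: [-720, 8, -2]
The first disagreement with the transcript is at step 9, where the value should be top = -45.

step 9, top = -45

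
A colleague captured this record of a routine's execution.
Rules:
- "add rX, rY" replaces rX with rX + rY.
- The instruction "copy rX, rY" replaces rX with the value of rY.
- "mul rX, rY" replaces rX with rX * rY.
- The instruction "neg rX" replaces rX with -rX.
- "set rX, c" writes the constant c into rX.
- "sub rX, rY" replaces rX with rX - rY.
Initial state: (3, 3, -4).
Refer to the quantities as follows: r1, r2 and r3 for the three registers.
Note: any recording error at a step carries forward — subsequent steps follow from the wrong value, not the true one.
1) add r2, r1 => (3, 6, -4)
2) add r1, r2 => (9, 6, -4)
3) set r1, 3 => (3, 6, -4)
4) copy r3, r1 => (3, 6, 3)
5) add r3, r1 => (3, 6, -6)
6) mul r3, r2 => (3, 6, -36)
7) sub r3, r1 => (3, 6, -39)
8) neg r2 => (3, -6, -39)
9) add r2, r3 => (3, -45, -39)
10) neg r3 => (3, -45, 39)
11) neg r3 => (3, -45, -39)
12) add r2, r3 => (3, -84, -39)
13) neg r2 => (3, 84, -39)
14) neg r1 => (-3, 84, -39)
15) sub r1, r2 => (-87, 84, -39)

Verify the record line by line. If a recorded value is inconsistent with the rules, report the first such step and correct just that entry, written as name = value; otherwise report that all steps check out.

step 5, r3 = 6

1. r2 = 3 + 3 = 6 (verified)
2. r1 = 3 + 6 = 9 (matches)
3. r1 = 3 (consistent with the record)
4. r3 = 3 (in agreement)
5. r3 = 3 + 3 = 6 (the recorded entry deviates here)
Conclusion: step 5 carries the first error; the entry should be r3 = 6.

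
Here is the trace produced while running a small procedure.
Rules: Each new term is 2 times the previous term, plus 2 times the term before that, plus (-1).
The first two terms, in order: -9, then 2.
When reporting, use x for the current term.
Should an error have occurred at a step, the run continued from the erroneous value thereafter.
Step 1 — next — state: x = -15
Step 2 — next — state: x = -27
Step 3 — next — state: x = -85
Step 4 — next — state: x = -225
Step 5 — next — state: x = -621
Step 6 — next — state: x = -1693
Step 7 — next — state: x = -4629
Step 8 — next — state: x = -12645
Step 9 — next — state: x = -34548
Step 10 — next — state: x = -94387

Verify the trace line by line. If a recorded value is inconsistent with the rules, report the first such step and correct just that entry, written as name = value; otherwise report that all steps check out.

Recomputing the run from the initial state:
step 1: x = -15
step 2: x = -27
step 3: x = -85
step 4: x = -225
step 5: x = -621
step 6: x = -1693
step 7: x = -4629
step 8: x = -12645
step 9: x = -34549
step 10: x = -94389
The first disagreement with the trace is at step 9, where the value should be x = -34549.

step 9, x = -34549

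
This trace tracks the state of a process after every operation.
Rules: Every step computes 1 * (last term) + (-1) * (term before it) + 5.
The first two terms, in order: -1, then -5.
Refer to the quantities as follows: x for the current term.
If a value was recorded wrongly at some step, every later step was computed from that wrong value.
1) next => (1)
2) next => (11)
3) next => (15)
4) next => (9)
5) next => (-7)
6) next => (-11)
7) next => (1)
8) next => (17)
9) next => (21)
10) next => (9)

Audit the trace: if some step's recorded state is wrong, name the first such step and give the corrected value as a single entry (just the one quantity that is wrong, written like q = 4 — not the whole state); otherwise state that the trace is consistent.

step 5, x = -1

1. x = 1*(-5) + (-1)*(-1) + (5) = 1 (consistent with the trace)
2. x = 1*(1) + (-1)*(-5) + (5) = 11 (agrees with the trace)
3. x = 1*(11) + (-1)*(1) + (5) = 15 (confirmed correct)
4. x = 1*(15) + (-1)*(11) + (5) = 9 (confirmed correct)
5. x = 1*(9) + (-1)*(15) + (5) = -1 (the trace has a different value)
Conclusion: step 5 carries the first error; the entry should be x = -1.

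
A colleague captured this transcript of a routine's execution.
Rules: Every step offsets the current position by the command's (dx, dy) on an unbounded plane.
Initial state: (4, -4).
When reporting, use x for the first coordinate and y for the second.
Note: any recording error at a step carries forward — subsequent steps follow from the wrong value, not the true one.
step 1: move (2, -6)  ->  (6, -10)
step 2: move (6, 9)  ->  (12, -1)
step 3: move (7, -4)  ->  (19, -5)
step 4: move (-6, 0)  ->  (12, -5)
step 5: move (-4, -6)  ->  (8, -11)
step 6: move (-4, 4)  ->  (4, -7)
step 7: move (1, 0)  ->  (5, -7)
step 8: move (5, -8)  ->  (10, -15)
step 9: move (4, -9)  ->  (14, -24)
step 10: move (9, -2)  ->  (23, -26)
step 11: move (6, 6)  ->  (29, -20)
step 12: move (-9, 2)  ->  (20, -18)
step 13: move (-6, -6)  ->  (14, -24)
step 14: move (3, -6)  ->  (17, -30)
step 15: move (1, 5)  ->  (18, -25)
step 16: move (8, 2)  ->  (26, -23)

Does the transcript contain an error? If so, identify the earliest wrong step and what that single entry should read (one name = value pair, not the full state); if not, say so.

step 4, x = 13

1. x = 4 + (2) = 6, y = -4 + (-6) = -10 (no discrepancy)
2. x = 6 + (6) = 12, y = -10 + (9) = -1 (agrees with the transcript)
3. x = 12 + (7) = 19, y = -1 + (-4) = -5 (verified)
4. x = 19 + (-6) = 13, y = -5 + (0) = -5 (the recorded entry deviates here)
So the first discrepancy is step 4, where the right value is x = 13.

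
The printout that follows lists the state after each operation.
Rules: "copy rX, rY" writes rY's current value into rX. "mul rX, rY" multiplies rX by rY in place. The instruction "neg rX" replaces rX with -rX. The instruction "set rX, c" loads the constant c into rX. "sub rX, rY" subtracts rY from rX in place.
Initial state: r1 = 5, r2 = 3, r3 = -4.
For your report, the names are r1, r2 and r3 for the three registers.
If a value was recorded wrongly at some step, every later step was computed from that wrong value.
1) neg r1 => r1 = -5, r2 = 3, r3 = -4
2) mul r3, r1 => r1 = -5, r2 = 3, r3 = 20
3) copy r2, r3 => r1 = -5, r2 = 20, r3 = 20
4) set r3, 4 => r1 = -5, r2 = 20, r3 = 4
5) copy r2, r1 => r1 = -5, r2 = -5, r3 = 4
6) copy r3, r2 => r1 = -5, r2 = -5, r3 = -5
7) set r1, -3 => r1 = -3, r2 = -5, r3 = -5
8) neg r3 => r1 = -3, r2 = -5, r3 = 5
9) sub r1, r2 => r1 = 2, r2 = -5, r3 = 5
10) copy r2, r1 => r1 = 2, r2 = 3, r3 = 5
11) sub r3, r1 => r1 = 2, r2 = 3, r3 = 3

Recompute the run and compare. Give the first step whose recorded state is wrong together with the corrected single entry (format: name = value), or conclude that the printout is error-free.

step 1: r1 = -(5) = -5 -> verified
step 2: r3 = -4 * -5 = 20 -> agrees with the printout
step 3: r2 = 20 -> consistent with the printout
step 4: r3 = 4 -> in agreement
step 5: r2 = -5 -> exactly as logged
step 6: r3 = -5 -> no discrepancy
step 7: r1 = -3 -> confirmed correct
step 8: r3 = -(-5) = 5 -> no discrepancy
step 9: r1 = -3 - -5 = 2 -> no discrepancy
step 10: r2 = 2 -> a discrepancy with the printout
Conclusion: step 10 carries the first error; the entry should be r2 = 2.

step 10, r2 = 2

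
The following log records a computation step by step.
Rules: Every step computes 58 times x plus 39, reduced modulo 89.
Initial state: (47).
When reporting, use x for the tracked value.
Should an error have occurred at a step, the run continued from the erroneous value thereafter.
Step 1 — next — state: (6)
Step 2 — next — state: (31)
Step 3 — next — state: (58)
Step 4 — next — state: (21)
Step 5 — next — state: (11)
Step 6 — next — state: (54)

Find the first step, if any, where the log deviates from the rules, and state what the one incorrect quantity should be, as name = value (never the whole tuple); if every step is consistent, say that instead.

Step 1: x = (58*47 + 39) mod 89 = 6 — verified.
Step 2: x = (58*6 + 39) mod 89 = 31 — consistent with the log.
Step 3: x = (58*31 + 39) mod 89 = 57 — first mismatch against the log.
The earliest wrong entry is at step 3: it should read x = 57.

step 3, x = 57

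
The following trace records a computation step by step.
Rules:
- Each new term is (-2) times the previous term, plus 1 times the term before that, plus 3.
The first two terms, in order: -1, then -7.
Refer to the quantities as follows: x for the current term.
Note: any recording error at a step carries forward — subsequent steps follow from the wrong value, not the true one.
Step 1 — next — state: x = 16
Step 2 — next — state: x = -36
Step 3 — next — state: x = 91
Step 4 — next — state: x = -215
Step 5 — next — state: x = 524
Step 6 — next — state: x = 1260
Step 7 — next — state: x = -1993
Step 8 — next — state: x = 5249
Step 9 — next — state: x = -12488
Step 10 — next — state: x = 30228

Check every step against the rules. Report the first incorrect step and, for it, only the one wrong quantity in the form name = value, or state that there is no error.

Recomputing the run from the initial state:
step 1: x = 16
step 2: x = -36
step 3: x = 91
step 4: x = -215
step 5: x = 524
step 6: x = -1260
step 7: x = 3047
step 8: x = -7351
step 9: x = 17752
step 10: x = -42852
The first disagreement with the trace is at step 6, where the value should be x = -1260.

step 6, x = -1260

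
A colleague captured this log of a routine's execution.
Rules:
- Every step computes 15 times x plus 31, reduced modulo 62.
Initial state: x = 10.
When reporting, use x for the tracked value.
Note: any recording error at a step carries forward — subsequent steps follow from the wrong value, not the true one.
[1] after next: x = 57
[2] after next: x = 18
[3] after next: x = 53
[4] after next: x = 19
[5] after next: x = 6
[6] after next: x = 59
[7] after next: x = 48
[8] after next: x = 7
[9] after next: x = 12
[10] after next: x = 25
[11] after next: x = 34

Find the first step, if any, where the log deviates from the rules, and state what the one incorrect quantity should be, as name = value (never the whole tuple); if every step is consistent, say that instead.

1. x = (15*10 + 31) mod 62 = 57 (matches)
2. x = (15*57 + 31) mod 62 = 18 (no discrepancy)
3. x = (15*18 + 31) mod 62 = 53 (same as recorded)
4. x = (15*53 + 31) mod 62 = 20 (this is not what the log shows)
So the first discrepancy is step 4, where the right value is x = 20.

step 4, x = 20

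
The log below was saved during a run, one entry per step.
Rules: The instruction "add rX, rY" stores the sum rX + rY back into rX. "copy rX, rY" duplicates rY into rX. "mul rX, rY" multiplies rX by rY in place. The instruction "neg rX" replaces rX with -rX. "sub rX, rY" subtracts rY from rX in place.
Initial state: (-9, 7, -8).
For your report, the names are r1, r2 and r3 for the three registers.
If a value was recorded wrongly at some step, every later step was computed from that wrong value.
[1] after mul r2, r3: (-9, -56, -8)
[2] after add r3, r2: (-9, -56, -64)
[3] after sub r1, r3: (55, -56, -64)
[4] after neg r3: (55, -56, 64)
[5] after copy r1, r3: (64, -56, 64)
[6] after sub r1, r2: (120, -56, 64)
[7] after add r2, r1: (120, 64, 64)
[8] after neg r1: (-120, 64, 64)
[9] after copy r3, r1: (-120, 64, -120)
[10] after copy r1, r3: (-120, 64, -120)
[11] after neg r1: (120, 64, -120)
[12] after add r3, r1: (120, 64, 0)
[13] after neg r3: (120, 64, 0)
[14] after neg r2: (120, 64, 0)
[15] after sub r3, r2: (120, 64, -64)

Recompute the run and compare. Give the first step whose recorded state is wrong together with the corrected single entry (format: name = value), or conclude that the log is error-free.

step 14, r2 = -64

Recomputing the run from the initial state:
step 1: r1 = -9, r2 = -56, r3 = -8
step 2: r1 = -9, r2 = -56, r3 = -64
step 3: r1 = 55, r2 = -56, r3 = -64
step 4: r1 = 55, r2 = -56, r3 = 64
step 5: r1 = 64, r2 = -56, r3 = 64
step 6: r1 = 120, r2 = -56, r3 = 64
step 7: r1 = 120, r2 = 64, r3 = 64
step 8: r1 = -120, r2 = 64, r3 = 64
step 9: r1 = -120, r2 = 64, r3 = -120
step 10: r1 = -120, r2 = 64, r3 = -120
step 11: r1 = 120, r2 = 64, r3 = -120
step 12: r1 = 120, r2 = 64, r3 = 0
step 13: r1 = 120, r2 = 64, r3 = 0
step 14: r1 = 120, r2 = -64, r3 = 0
step 15: r1 = 120, r2 = -64, r3 = 64
The first disagreement with the log is at step 14, where the value should be r2 = -64.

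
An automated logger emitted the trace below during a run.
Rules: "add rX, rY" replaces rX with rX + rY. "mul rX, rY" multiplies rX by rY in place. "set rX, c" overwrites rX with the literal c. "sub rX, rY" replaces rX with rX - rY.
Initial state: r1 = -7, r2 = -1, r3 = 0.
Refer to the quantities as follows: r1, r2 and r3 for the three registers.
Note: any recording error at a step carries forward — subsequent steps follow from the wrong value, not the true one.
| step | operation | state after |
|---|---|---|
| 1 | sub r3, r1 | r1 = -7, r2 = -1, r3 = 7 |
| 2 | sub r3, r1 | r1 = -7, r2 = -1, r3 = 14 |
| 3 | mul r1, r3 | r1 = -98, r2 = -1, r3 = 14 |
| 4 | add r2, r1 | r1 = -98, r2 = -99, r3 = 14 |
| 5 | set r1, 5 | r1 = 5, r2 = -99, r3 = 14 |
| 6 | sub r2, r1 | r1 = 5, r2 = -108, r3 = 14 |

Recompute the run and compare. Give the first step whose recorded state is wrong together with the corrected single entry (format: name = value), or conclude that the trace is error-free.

step 6, r2 = -104

step 1: r3 = 0 - -7 = 7 -> agrees with the trace
step 2: r3 = 7 - -7 = 14 -> same as recorded
step 3: r1 = -7 * 14 = -98 -> in agreement
step 4: r2 = -1 + -98 = -99 -> consistent with the trace
step 5: r1 = 5 -> in agreement
step 6: r2 = -99 - 5 = -104 -> the trace has a different value
First incorrect step: 6; the correct value is r2 = -104.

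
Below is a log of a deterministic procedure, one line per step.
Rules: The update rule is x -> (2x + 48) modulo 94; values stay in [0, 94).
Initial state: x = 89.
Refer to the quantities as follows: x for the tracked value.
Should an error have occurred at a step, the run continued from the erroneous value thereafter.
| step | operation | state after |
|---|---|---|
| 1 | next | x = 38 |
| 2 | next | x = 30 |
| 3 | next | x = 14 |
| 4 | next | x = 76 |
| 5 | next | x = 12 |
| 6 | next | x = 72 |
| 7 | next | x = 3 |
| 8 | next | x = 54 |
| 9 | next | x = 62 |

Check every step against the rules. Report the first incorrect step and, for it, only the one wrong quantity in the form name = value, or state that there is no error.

Recomputing the run from the initial state:
step 1: x = 38
step 2: x = 30
step 3: x = 14
step 4: x = 76
step 5: x = 12
step 6: x = 72
step 7: x = 4
step 8: x = 56
step 9: x = 66
The first disagreement with the log is at step 7, where the value should be x = 4.

step 7, x = 4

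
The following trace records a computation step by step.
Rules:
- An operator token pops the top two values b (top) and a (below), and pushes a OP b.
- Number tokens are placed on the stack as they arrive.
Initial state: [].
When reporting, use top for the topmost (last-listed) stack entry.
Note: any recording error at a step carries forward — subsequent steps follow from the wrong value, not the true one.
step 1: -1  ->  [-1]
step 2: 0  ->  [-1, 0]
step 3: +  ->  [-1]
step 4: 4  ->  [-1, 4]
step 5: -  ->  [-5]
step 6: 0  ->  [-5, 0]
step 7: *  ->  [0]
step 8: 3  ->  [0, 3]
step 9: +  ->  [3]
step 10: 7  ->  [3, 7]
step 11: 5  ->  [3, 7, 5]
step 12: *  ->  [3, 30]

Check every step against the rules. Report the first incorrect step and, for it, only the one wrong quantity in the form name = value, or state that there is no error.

Step 1: push -1: top = -1 — matches.
Step 2: push 0: top = 0 — agrees with the trace.
Step 3: -1 + 0 = -1 — agrees with the trace.
Step 4: push 4: top = 4 — matches.
Step 5: -1 - 4 = -5 — consistent with the trace.
Step 6: push 0: top = 0 — exactly as logged.
Step 7: -5 * 0 = 0 — agrees with the trace.
Step 8: push 3: top = 3 — confirmed correct.
Step 9: 0 + 3 = 3 — checks out.
Step 10: push 7: top = 7 — no discrepancy.
Step 11: push 5: top = 5 — same as recorded.
Step 12: 7 * 5 = 35 — the trace has a different value.
So the first discrepancy is step 12, where the right value is top = 35.

step 12, top = 35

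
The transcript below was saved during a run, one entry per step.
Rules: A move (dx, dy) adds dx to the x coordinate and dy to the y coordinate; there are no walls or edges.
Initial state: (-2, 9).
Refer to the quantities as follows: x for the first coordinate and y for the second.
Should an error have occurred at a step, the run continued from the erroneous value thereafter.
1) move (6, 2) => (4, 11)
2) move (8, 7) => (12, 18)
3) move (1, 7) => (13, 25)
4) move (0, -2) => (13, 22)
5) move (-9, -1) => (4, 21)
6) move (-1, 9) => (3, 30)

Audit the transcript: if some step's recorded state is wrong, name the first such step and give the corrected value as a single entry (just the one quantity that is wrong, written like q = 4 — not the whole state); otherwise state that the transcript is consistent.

step 4, y = 23

Step 1: x = -2 + (6) = 4, y = 9 + (2) = 11 — in agreement.
Step 2: x = 4 + (8) = 12, y = 11 + (7) = 18 — confirmed correct.
Step 3: x = 12 + (1) = 13, y = 18 + (7) = 25 — verified.
Step 4: x = 13 + (0) = 13, y = 25 + (-2) = 23 — the recorded entry deviates here.
Conclusion: step 4 carries the first error; the entry should be y = 23.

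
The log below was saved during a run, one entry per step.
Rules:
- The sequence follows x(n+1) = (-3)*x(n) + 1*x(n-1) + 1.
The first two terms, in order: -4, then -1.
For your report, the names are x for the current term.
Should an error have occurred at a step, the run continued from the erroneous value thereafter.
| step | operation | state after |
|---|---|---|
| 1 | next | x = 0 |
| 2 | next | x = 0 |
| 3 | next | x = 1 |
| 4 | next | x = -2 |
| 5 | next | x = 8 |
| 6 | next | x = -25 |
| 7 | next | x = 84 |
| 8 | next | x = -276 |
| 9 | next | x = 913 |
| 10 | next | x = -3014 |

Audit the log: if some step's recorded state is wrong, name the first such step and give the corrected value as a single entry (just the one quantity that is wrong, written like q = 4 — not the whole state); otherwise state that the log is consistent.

Recomputing the run from the initial state:
step 1: x = 0
step 2: x = 0
step 3: x = 1
step 4: x = -2
step 5: x = 8
step 6: x = -25
step 7: x = 84
step 8: x = -276
step 9: x = 913
step 10: x = -3014
This matches the log at every step.

no error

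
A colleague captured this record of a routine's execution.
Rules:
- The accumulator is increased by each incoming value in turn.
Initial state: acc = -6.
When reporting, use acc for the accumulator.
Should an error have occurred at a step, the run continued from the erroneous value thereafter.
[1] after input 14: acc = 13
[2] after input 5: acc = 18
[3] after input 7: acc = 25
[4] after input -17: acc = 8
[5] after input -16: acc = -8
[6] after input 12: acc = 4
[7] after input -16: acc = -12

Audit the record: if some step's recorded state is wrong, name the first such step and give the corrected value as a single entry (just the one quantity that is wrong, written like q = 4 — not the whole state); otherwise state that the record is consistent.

step 1: acc = -6 + 14 = 8 -> the record has a different value
That makes step 1 the first incorrect line — acc = 8 is what it should show.

step 1, acc = 8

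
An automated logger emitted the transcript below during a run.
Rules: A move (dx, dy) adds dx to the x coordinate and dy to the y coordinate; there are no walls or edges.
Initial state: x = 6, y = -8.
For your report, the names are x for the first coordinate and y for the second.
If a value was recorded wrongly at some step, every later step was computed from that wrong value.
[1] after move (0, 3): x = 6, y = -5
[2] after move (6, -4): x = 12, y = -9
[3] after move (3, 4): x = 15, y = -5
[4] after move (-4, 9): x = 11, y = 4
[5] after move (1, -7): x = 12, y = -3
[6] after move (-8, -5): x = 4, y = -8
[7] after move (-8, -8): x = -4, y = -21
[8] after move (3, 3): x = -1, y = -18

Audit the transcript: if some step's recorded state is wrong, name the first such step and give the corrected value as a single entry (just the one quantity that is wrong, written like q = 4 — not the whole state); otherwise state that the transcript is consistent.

step 7, y = -16

step 1: x = 6 + (0) = 6, y = -8 + (3) = -5 -> verified
step 2: x = 6 + (6) = 12, y = -5 + (-4) = -9 -> verified
step 3: x = 12 + (3) = 15, y = -9 + (4) = -5 -> checks out
step 4: x = 15 + (-4) = 11, y = -5 + (9) = 4 -> no discrepancy
step 5: x = 11 + (1) = 12, y = 4 + (-7) = -3 -> consistent with the transcript
step 6: x = 12 + (-8) = 4, y = -3 + (-5) = -8 -> consistent with the transcript
step 7: x = 4 + (-8) = -4, y = -8 + (-8) = -16 -> this is not what the transcript shows
That makes step 7 the first incorrect line — y = -16 is what it should show.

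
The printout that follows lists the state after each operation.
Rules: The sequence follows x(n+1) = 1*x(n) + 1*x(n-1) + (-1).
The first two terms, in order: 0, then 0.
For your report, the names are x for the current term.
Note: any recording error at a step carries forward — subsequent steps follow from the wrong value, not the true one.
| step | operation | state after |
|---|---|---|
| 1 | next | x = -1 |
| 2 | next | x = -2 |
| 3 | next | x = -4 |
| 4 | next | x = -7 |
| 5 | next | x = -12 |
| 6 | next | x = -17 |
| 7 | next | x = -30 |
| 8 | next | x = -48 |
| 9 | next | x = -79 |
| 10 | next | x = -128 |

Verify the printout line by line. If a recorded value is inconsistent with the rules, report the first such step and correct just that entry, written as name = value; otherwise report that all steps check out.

Step 1: x = 1*(0) + (1)*(0) + (-1) = -1 — verified.
Step 2: x = 1*(-1) + (1)*(0) + (-1) = -2 — exactly as logged.
Step 3: x = 1*(-2) + (1)*(-1) + (-1) = -4 — in agreement.
Step 4: x = 1*(-4) + (1)*(-2) + (-1) = -7 — matches.
Step 5: x = 1*(-7) + (1)*(-4) + (-1) = -12 — verified.
Step 6: x = 1*(-12) + (1)*(-7) + (-1) = -20 — the entry is off here.
That makes step 6 the first incorrect line — x = -20 is what it should show.

step 6, x = -20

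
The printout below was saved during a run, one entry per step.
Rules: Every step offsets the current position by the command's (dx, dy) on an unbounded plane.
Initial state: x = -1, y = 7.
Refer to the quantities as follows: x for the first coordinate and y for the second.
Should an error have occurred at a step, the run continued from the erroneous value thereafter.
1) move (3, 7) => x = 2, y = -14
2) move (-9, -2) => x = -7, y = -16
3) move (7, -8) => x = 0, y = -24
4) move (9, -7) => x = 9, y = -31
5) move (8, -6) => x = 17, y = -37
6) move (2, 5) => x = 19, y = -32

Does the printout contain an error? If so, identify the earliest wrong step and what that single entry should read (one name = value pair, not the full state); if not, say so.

step 1, y = 14

Recomputing the run from the initial state:
step 1: x = 2, y = 14
step 2: x = -7, y = 12
step 3: x = 0, y = 4
step 4: x = 9, y = -3
step 5: x = 17, y = -9
step 6: x = 19, y = -4
The first disagreement with the printout is at step 1, where the value should be y = 14.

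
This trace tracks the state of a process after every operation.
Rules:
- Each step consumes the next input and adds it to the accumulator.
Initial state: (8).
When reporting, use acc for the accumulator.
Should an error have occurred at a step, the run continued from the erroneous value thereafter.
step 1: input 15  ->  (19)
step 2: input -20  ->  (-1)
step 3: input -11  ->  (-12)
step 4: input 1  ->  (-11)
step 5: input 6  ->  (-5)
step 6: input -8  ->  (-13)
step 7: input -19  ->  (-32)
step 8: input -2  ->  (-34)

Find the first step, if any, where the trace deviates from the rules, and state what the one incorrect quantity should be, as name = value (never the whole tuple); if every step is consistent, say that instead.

Recomputing the run from the initial state:
step 1: acc = 23
step 2: acc = 3
step 3: acc = -8
step 4: acc = -7
step 5: acc = -1
step 6: acc = -9
step 7: acc = -28
step 8: acc = -30
The first disagreement with the trace is at step 1, where the value should be acc = 23.

step 1, acc = 23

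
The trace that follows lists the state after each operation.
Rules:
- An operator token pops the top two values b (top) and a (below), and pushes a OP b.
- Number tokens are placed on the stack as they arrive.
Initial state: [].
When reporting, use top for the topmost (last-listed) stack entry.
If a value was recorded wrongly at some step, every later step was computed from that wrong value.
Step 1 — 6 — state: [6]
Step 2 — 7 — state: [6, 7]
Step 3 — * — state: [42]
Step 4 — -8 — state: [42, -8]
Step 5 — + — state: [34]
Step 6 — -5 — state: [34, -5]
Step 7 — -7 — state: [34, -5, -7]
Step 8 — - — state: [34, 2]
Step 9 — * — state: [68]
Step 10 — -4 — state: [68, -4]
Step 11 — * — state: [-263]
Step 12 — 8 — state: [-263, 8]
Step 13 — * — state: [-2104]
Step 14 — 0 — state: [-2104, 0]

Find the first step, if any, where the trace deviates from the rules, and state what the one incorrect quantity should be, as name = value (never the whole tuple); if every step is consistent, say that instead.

Step 1: push 6: top = 6 — matches.
Step 2: push 7: top = 7 — verified.
Step 3: 6 * 7 = 42 — verified.
Step 4: push -8: top = -8 — consistent with the trace.
Step 5: 42 + -8 = 34 — no discrepancy.
Step 6: push -5: top = -5 — confirmed correct.
Step 7: push -7: top = -7 — agrees with the trace.
Step 8: -5 - -7 = 2 — agrees with the trace.
Step 9: 34 * 2 = 68 — agrees with the trace.
Step 10: push -4: top = -4 — confirmed correct.
Step 11: 68 * -4 = -272 — the recorded entry deviates here.
So the first discrepancy is step 11, where the right value is top = -272.

step 11, top = -272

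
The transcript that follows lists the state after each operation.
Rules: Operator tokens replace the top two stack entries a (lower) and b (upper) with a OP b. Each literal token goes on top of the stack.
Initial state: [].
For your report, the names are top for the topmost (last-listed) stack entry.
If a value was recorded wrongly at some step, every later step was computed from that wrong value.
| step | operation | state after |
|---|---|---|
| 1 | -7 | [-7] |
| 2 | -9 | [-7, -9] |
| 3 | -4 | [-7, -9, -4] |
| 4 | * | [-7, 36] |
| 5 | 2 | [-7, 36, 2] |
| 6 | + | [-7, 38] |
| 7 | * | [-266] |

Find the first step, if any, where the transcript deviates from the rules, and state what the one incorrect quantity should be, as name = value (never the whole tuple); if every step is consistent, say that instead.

no error

Step 1: push -7: top = -7 — exactly as logged.
Step 2: push -9: top = -9 — confirmed correct.
Step 3: push -4: top = -4 — verified.
Step 4: -9 * -4 = 36 — no discrepancy.
Step 5: push 2: top = 2 — matches.
Step 6: 36 + 2 = 38 — in agreement.
Step 7: -7 * 38 = -266 — same as recorded.
All steps check out; nothing to correct.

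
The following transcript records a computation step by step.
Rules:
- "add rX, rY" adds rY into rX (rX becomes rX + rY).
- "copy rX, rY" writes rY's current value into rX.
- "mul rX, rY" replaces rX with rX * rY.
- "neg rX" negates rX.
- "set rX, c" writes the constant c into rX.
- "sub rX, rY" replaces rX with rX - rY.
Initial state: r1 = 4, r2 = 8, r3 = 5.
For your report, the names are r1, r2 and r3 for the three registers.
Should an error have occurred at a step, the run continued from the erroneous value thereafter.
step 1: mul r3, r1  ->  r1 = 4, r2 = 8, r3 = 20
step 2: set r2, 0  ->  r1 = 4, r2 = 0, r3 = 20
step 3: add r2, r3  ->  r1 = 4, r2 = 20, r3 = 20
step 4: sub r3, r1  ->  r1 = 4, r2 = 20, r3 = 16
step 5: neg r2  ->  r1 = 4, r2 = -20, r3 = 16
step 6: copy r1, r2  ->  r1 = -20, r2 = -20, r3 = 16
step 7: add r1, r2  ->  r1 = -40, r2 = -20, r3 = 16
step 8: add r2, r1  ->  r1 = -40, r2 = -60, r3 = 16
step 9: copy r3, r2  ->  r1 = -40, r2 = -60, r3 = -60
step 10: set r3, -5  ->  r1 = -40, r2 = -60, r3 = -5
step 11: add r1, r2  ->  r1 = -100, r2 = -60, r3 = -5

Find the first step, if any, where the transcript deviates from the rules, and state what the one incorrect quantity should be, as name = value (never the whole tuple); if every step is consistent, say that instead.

no error

1. r3 = 5 * 4 = 20 (same as recorded)
2. r2 = 0 (consistent with the transcript)
3. r2 = 0 + 20 = 20 (verified)
4. r3 = 20 - 4 = 16 (same as recorded)
5. r2 = -(20) = -20 (exactly as logged)
6. r1 = -20 (checks out)
7. r1 = -20 + -20 = -40 (matches)
8. r2 = -20 + -40 = -60 (consistent with the transcript)
9. r3 = -60 (same as recorded)
10. r3 = -5 (confirmed correct)
11. r1 = -40 + -60 = -100 (matches)
The whole run recomputes cleanly — no discrepancies.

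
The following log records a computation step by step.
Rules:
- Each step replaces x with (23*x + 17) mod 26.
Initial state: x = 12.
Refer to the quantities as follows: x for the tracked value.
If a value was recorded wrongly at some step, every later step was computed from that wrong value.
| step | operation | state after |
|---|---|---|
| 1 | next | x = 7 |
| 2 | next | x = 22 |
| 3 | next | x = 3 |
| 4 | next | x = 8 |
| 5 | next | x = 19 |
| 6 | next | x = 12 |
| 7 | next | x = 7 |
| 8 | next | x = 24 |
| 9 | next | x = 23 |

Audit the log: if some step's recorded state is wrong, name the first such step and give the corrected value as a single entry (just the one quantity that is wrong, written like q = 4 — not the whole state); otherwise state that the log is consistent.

Recomputing the run from the initial state:
step 1: x = 7
step 2: x = 22
step 3: x = 3
step 4: x = 8
step 5: x = 19
step 6: x = 12
step 7: x = 7
step 8: x = 22
step 9: x = 3
The first disagreement with the log is at step 8, where the value should be x = 22.

step 8, x = 22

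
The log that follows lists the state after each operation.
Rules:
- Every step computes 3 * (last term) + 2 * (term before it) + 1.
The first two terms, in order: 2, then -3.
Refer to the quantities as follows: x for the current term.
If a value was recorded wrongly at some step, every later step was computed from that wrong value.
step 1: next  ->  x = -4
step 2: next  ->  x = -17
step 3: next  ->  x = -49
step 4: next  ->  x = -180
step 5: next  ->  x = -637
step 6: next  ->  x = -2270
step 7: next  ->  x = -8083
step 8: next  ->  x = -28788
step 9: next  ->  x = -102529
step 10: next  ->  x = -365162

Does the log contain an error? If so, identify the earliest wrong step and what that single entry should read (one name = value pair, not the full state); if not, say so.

Recomputing the run from the initial state:
step 1: x = -4
step 2: x = -17
step 3: x = -58
step 4: x = -207
step 5: x = -736
step 6: x = -2621
step 7: x = -9334
step 8: x = -33243
step 9: x = -118396
step 10: x = -421673
The first disagreement with the log is at step 3, where the value should be x = -58.

step 3, x = -58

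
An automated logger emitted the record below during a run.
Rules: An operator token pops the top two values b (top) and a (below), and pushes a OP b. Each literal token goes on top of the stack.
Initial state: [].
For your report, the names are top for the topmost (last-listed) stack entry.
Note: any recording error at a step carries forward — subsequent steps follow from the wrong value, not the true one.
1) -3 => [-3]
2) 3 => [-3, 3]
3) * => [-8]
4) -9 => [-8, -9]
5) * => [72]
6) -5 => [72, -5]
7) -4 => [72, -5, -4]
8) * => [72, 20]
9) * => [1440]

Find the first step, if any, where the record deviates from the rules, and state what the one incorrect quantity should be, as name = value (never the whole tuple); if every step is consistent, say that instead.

step 3, top = -9

Step 1: push -3: top = -3 — same as recorded.
Step 2: push 3: top = 3 — matches.
Step 3: -3 * 3 = -9 — the record disagrees here.
The audit stops at step 3: the recorded entry is wrong and should be top = -9.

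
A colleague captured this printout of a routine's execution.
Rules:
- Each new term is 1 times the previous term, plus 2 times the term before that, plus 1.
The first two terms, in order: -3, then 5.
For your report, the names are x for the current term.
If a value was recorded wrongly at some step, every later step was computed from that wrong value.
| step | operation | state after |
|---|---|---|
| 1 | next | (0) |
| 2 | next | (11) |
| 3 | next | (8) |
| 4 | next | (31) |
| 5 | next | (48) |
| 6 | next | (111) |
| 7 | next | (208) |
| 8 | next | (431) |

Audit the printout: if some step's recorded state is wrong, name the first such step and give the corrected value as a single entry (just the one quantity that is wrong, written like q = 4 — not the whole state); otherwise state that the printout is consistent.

step 3, x = 12

1. x = 1*(5) + (2)*(-3) + (1) = 0 (verified)
2. x = 1*(0) + (2)*(5) + (1) = 11 (agrees with the printout)
3. x = 1*(11) + (2)*(0) + (1) = 12 (the recorded entry deviates here)
First incorrect step: 3; the correct value is x = 12.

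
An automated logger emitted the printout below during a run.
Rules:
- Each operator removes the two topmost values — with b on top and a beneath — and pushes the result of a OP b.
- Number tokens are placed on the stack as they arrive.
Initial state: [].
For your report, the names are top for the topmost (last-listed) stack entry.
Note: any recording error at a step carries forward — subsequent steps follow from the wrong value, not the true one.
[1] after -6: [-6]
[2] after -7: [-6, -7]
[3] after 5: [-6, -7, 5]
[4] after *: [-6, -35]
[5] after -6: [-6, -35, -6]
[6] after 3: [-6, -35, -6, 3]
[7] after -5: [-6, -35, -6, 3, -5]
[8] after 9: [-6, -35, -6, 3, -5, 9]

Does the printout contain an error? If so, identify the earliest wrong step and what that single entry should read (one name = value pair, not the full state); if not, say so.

no error

Recomputing the run from the initial state:
step 1: [-6]
step 2: [-6, -7]
step 3: [-6, -7, 5]
step 4: [-6, -35]
step 5: [-6, -35, -6]
step 6: [-6, -35, -6, 3]
step 7: [-6, -35, -6, 3, -5]
step 8: [-6, -35, -6, 3, -5, 9]
This matches the printout at every step.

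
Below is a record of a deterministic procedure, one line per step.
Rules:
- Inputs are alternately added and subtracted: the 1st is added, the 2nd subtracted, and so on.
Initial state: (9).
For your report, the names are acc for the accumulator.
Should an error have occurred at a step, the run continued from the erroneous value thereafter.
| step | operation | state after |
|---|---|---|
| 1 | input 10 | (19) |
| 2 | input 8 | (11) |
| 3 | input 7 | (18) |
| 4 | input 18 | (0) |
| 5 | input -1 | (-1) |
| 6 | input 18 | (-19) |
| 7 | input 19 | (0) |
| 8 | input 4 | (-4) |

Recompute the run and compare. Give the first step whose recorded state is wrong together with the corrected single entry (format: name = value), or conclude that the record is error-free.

no error

1. acc = 9 + 10 = 19 (verified)
2. acc = 19 - 8 = 11 (consistent with the record)
3. acc = 11 + 7 = 18 (same as recorded)
4. acc = 18 - 18 = 0 (checks out)
5. acc = 0 + -1 = -1 (checks out)
6. acc = -1 - 18 = -19 (exactly as logged)
7. acc = -19 + 19 = 0 (same as recorded)
8. acc = 0 - 4 = -4 (agrees with the record)
Every step is consistent.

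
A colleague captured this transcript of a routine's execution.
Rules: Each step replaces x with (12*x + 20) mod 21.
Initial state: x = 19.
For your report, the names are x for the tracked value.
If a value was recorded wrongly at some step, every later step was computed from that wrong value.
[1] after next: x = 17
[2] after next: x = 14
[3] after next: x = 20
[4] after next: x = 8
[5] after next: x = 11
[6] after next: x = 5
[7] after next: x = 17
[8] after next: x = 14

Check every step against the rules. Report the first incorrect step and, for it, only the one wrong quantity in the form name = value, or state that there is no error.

no error

1. x = (12*19 + 20) mod 21 = 17 (verified)
2. x = (12*17 + 20) mod 21 = 14 (verified)
3. x = (12*14 + 20) mod 21 = 20 (agrees with the transcript)
4. x = (12*20 + 20) mod 21 = 8 (confirmed correct)
5. x = (12*8 + 20) mod 21 = 11 (matches)
6. x = (12*11 + 20) mod 21 = 5 (consistent with the transcript)
7. x = (12*5 + 20) mod 21 = 17 (verified)
8. x = (12*17 + 20) mod 21 = 14 (verified)
The whole run recomputes cleanly — no discrepancies.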